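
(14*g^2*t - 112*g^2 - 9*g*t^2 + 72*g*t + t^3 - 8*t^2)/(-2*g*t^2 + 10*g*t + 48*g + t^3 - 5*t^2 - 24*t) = (-7*g + t)/(t + 3)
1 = 1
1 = 1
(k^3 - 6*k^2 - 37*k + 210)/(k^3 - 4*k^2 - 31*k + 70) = (k^2 + k - 30)/(k^2 + 3*k - 10)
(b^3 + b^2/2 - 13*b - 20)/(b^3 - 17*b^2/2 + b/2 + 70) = (b + 2)/(b - 7)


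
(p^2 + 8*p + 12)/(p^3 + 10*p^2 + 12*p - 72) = (p + 2)/(p^2 + 4*p - 12)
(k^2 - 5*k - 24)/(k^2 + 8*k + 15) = (k - 8)/(k + 5)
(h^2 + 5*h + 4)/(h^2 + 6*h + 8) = (h + 1)/(h + 2)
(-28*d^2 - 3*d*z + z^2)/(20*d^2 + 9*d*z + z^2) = (-7*d + z)/(5*d + z)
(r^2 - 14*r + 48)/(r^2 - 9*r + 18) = (r - 8)/(r - 3)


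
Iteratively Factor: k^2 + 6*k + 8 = (k + 4)*(k + 2)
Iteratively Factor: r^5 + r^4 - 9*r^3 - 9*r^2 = (r)*(r^4 + r^3 - 9*r^2 - 9*r) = r*(r - 3)*(r^3 + 4*r^2 + 3*r) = r*(r - 3)*(r + 3)*(r^2 + r) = r^2*(r - 3)*(r + 3)*(r + 1)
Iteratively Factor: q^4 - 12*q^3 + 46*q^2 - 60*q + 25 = (q - 5)*(q^3 - 7*q^2 + 11*q - 5) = (q - 5)^2*(q^2 - 2*q + 1) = (q - 5)^2*(q - 1)*(q - 1)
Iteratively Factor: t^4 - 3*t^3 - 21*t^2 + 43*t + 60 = (t - 3)*(t^3 - 21*t - 20) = (t - 3)*(t + 4)*(t^2 - 4*t - 5) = (t - 3)*(t + 1)*(t + 4)*(t - 5)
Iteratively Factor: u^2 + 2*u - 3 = (u + 3)*(u - 1)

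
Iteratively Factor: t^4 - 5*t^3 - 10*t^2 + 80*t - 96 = (t - 4)*(t^3 - t^2 - 14*t + 24) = (t - 4)*(t - 3)*(t^2 + 2*t - 8) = (t - 4)*(t - 3)*(t - 2)*(t + 4)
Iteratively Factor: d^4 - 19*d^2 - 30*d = (d + 2)*(d^3 - 2*d^2 - 15*d) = (d + 2)*(d + 3)*(d^2 - 5*d) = (d - 5)*(d + 2)*(d + 3)*(d)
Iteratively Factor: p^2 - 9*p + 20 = (p - 4)*(p - 5)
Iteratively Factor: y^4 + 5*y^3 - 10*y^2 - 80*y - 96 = (y - 4)*(y^3 + 9*y^2 + 26*y + 24) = (y - 4)*(y + 2)*(y^2 + 7*y + 12) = (y - 4)*(y + 2)*(y + 4)*(y + 3)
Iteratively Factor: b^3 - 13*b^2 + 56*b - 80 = (b - 4)*(b^2 - 9*b + 20) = (b - 4)^2*(b - 5)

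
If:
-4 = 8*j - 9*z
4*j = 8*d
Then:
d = 9*z/16 - 1/4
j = 9*z/8 - 1/2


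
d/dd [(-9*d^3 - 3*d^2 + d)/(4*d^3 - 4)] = (3*d^4 - 2*d^3 + 27*d^2 + 6*d - 1)/(4*(d^6 - 2*d^3 + 1))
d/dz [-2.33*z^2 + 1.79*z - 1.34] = 1.79 - 4.66*z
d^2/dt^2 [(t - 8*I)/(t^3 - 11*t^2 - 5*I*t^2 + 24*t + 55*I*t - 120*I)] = 2*((t - 8*I)*(3*t^2 - 22*t - 10*I*t + 24 + 55*I)^2 + (-3*t^2 + 22*t + 10*I*t + (t - 8*I)*(-3*t + 11 + 5*I) - 24 - 55*I)*(t^3 - 11*t^2 - 5*I*t^2 + 24*t + 55*I*t - 120*I))/(t^3 - 11*t^2 - 5*I*t^2 + 24*t + 55*I*t - 120*I)^3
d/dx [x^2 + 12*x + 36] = 2*x + 12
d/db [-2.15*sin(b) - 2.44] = -2.15*cos(b)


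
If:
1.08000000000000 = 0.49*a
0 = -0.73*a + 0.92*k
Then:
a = 2.20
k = 1.75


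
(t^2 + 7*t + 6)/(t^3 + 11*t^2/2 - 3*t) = 2*(t + 1)/(t*(2*t - 1))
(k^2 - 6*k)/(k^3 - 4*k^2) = (k - 6)/(k*(k - 4))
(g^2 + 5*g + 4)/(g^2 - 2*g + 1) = (g^2 + 5*g + 4)/(g^2 - 2*g + 1)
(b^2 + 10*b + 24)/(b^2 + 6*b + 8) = (b + 6)/(b + 2)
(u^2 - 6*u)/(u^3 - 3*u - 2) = u*(6 - u)/(-u^3 + 3*u + 2)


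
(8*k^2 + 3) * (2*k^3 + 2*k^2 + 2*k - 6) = 16*k^5 + 16*k^4 + 22*k^3 - 42*k^2 + 6*k - 18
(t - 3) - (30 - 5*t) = 6*t - 33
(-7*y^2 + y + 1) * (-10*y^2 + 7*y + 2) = 70*y^4 - 59*y^3 - 17*y^2 + 9*y + 2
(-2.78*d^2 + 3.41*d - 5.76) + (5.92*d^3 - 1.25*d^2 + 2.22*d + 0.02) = 5.92*d^3 - 4.03*d^2 + 5.63*d - 5.74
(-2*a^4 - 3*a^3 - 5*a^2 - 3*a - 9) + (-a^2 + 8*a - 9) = -2*a^4 - 3*a^3 - 6*a^2 + 5*a - 18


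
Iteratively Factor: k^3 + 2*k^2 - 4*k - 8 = (k + 2)*(k^2 - 4) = (k - 2)*(k + 2)*(k + 2)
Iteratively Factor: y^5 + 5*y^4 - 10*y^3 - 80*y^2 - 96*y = (y + 2)*(y^4 + 3*y^3 - 16*y^2 - 48*y) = (y - 4)*(y + 2)*(y^3 + 7*y^2 + 12*y) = (y - 4)*(y + 2)*(y + 3)*(y^2 + 4*y) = (y - 4)*(y + 2)*(y + 3)*(y + 4)*(y)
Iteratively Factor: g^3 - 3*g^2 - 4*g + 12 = (g - 3)*(g^2 - 4) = (g - 3)*(g + 2)*(g - 2)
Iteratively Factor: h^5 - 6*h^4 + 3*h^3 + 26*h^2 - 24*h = (h + 2)*(h^4 - 8*h^3 + 19*h^2 - 12*h) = (h - 4)*(h + 2)*(h^3 - 4*h^2 + 3*h) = h*(h - 4)*(h + 2)*(h^2 - 4*h + 3) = h*(h - 4)*(h - 1)*(h + 2)*(h - 3)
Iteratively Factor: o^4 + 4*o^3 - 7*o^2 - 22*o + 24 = (o + 4)*(o^3 - 7*o + 6) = (o - 1)*(o + 4)*(o^2 + o - 6) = (o - 2)*(o - 1)*(o + 4)*(o + 3)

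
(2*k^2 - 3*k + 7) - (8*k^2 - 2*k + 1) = -6*k^2 - k + 6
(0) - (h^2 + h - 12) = -h^2 - h + 12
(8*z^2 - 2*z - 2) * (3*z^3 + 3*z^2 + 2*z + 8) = 24*z^5 + 18*z^4 + 4*z^3 + 54*z^2 - 20*z - 16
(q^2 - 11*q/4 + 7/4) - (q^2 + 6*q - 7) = 35/4 - 35*q/4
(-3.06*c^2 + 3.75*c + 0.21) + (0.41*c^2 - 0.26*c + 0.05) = -2.65*c^2 + 3.49*c + 0.26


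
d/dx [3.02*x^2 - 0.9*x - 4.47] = 6.04*x - 0.9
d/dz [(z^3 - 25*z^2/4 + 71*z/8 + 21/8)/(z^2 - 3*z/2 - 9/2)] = 4*(z^2 + 3*z - 4)/(4*z^2 + 12*z + 9)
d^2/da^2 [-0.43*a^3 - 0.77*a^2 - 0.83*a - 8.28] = -2.58*a - 1.54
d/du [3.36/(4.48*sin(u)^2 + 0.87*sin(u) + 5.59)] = -(30.1056*sin(u) + 2.9232)*cos(u)/(4.48*sin(u)^2 + 0.87*sin(u) + 5.59)^2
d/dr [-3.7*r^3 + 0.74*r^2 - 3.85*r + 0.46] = -11.1*r^2 + 1.48*r - 3.85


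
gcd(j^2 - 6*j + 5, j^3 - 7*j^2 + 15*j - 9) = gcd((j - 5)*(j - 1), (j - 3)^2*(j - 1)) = j - 1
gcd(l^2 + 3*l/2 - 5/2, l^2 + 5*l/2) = l + 5/2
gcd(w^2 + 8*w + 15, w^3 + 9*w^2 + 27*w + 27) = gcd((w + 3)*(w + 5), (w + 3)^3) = w + 3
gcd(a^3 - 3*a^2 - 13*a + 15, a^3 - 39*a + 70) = a - 5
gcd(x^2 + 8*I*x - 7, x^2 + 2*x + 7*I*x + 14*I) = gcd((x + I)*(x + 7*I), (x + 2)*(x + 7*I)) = x + 7*I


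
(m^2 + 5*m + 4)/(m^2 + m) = (m + 4)/m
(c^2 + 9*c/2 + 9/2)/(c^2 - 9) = (c + 3/2)/(c - 3)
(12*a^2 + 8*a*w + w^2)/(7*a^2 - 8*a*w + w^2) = (12*a^2 + 8*a*w + w^2)/(7*a^2 - 8*a*w + w^2)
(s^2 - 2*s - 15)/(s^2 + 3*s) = (s - 5)/s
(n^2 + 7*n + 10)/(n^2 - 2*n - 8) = (n + 5)/(n - 4)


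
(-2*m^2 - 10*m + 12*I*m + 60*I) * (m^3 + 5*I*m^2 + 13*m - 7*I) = -2*m^5 - 10*m^4 + 2*I*m^4 - 86*m^3 + 10*I*m^3 - 430*m^2 + 170*I*m^2 + 84*m + 850*I*m + 420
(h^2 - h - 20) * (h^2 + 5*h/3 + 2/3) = h^4 + 2*h^3/3 - 21*h^2 - 34*h - 40/3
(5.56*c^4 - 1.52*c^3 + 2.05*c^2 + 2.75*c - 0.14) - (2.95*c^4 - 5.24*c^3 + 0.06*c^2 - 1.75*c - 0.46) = 2.61*c^4 + 3.72*c^3 + 1.99*c^2 + 4.5*c + 0.32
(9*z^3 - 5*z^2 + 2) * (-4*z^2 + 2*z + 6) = -36*z^5 + 38*z^4 + 44*z^3 - 38*z^2 + 4*z + 12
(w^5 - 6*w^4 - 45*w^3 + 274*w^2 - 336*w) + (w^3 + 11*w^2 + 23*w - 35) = w^5 - 6*w^4 - 44*w^3 + 285*w^2 - 313*w - 35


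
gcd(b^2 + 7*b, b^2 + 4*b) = b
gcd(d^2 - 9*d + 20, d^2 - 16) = d - 4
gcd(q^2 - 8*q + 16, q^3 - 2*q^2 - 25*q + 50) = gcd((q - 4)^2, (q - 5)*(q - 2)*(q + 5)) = 1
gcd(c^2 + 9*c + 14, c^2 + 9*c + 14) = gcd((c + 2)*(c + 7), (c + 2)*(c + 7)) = c^2 + 9*c + 14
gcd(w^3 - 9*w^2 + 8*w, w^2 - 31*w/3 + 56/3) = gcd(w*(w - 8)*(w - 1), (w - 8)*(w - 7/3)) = w - 8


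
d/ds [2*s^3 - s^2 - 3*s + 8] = 6*s^2 - 2*s - 3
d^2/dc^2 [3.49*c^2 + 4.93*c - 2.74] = 6.98000000000000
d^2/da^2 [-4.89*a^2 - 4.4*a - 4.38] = -9.78000000000000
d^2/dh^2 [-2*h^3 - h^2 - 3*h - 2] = -12*h - 2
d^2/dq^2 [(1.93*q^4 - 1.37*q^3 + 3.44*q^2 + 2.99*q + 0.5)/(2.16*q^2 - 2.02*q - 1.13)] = (18.009216*q^6 - 50.525856*q^5 + 18.986568*q^4 + 110.537704*q^3 + 75.184944*q^2 + 20.202234*q + 1.656324)/(10.077696*q^6 - 28.273536*q^5 + 10.624608*q^4 + 21.340088*q^3 - 5.558244*q^2 - 7.738014*q - 1.442897)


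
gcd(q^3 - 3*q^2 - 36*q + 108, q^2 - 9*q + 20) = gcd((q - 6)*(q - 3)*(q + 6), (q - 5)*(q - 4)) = 1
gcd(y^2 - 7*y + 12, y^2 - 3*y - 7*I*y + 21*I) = y - 3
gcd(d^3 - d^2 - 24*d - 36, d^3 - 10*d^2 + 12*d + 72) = d^2 - 4*d - 12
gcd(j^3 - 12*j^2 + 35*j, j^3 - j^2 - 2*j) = j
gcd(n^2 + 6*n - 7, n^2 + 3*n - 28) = n + 7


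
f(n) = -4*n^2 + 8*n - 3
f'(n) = 8 - 8*n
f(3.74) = -29.03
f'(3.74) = -21.92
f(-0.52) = -8.24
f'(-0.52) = 12.16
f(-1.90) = -32.64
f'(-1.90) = 23.20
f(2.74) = -11.11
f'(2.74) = -13.92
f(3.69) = -27.94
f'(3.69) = -21.52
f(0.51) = 0.04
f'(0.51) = 3.92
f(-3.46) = -78.57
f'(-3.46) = 35.68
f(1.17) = 0.88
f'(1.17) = -1.36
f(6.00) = -99.00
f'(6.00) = -40.00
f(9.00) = -255.00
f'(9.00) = -64.00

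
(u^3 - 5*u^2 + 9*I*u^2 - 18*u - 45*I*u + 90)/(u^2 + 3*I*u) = u - 5 + 6*I - 30*I/u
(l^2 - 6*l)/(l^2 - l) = (l - 6)/(l - 1)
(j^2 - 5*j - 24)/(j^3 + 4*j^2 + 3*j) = (j - 8)/(j*(j + 1))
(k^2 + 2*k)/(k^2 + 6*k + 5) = k*(k + 2)/(k^2 + 6*k + 5)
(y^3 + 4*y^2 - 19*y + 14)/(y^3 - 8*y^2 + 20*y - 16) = (y^2 + 6*y - 7)/(y^2 - 6*y + 8)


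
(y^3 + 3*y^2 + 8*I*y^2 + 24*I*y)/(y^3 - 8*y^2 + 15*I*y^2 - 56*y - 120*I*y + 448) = y*(y + 3)/(y^2 + y*(-8 + 7*I) - 56*I)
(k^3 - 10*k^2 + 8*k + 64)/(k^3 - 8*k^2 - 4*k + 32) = (k - 4)/(k - 2)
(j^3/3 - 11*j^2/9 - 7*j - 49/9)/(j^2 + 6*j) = (3*j^3 - 11*j^2 - 63*j - 49)/(9*j*(j + 6))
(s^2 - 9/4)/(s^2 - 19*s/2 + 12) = (s + 3/2)/(s - 8)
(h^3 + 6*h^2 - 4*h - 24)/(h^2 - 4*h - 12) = (h^2 + 4*h - 12)/(h - 6)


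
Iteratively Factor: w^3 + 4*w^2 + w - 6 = (w + 3)*(w^2 + w - 2) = (w - 1)*(w + 3)*(w + 2)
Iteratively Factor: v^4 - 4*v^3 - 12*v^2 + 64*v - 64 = (v - 4)*(v^3 - 12*v + 16) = (v - 4)*(v - 2)*(v^2 + 2*v - 8) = (v - 4)*(v - 2)^2*(v + 4)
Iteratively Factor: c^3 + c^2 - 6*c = (c + 3)*(c^2 - 2*c) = (c - 2)*(c + 3)*(c)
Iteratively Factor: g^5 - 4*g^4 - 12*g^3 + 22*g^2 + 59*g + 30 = (g - 5)*(g^4 + g^3 - 7*g^2 - 13*g - 6) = (g - 5)*(g + 1)*(g^3 - 7*g - 6) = (g - 5)*(g + 1)^2*(g^2 - g - 6) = (g - 5)*(g + 1)^2*(g + 2)*(g - 3)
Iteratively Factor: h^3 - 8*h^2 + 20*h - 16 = (h - 2)*(h^2 - 6*h + 8) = (h - 2)^2*(h - 4)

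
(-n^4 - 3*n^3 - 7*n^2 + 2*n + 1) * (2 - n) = n^5 + n^4 + n^3 - 16*n^2 + 3*n + 2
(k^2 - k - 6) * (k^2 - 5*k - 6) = k^4 - 6*k^3 - 7*k^2 + 36*k + 36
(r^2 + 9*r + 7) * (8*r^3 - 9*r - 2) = 8*r^5 + 72*r^4 + 47*r^3 - 83*r^2 - 81*r - 14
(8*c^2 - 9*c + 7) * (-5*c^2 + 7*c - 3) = -40*c^4 + 101*c^3 - 122*c^2 + 76*c - 21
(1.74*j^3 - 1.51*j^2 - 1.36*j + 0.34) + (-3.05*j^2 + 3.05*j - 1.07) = 1.74*j^3 - 4.56*j^2 + 1.69*j - 0.73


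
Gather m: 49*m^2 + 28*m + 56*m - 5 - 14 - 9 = 49*m^2 + 84*m - 28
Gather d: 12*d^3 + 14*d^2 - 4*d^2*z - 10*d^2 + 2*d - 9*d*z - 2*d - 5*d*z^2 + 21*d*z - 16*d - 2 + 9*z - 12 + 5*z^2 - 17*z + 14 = 12*d^3 + d^2*(4 - 4*z) + d*(-5*z^2 + 12*z - 16) + 5*z^2 - 8*z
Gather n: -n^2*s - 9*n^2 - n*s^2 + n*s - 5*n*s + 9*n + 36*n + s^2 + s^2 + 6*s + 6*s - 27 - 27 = n^2*(-s - 9) + n*(-s^2 - 4*s + 45) + 2*s^2 + 12*s - 54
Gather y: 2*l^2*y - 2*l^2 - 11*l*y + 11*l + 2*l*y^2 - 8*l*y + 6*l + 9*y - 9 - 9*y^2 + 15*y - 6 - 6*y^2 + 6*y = -2*l^2 + 17*l + y^2*(2*l - 15) + y*(2*l^2 - 19*l + 30) - 15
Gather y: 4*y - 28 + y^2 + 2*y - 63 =y^2 + 6*y - 91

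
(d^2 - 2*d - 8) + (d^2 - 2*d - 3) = 2*d^2 - 4*d - 11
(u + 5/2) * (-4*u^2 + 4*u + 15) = -4*u^3 - 6*u^2 + 25*u + 75/2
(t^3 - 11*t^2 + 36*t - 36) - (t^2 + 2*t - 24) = t^3 - 12*t^2 + 34*t - 12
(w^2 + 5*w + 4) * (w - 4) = w^3 + w^2 - 16*w - 16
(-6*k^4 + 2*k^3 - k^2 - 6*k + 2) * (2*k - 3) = -12*k^5 + 22*k^4 - 8*k^3 - 9*k^2 + 22*k - 6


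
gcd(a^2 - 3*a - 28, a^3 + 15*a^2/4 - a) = a + 4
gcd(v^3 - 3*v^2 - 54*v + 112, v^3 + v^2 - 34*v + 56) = v^2 + 5*v - 14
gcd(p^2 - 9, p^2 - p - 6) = p - 3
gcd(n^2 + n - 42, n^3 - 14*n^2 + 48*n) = n - 6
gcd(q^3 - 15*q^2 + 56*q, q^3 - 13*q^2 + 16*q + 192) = q - 8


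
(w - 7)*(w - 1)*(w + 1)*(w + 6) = w^4 - w^3 - 43*w^2 + w + 42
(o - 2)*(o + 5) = o^2 + 3*o - 10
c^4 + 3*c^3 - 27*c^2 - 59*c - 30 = (c - 5)*(c + 1)^2*(c + 6)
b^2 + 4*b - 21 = (b - 3)*(b + 7)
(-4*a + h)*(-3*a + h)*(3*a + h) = 36*a^3 - 9*a^2*h - 4*a*h^2 + h^3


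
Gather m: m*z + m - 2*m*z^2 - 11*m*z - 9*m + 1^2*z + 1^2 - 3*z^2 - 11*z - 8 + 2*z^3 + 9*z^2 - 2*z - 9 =m*(-2*z^2 - 10*z - 8) + 2*z^3 + 6*z^2 - 12*z - 16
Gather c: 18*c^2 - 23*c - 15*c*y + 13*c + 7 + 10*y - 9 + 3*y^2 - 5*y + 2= 18*c^2 + c*(-15*y - 10) + 3*y^2 + 5*y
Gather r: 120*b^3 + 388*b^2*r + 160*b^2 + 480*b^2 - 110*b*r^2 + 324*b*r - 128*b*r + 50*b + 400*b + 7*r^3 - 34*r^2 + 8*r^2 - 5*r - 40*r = 120*b^3 + 640*b^2 + 450*b + 7*r^3 + r^2*(-110*b - 26) + r*(388*b^2 + 196*b - 45)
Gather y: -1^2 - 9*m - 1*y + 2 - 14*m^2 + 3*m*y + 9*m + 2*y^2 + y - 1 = -14*m^2 + 3*m*y + 2*y^2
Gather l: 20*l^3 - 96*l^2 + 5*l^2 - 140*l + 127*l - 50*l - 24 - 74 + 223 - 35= 20*l^3 - 91*l^2 - 63*l + 90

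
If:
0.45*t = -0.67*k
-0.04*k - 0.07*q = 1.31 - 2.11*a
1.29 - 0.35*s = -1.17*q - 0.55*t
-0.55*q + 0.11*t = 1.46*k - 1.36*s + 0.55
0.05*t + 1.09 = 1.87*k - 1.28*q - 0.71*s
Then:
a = 0.61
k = 0.47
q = -0.55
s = 0.75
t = -0.70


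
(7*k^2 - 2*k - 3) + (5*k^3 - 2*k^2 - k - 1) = 5*k^3 + 5*k^2 - 3*k - 4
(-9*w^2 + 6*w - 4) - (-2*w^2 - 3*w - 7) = -7*w^2 + 9*w + 3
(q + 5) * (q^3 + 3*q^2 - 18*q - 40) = q^4 + 8*q^3 - 3*q^2 - 130*q - 200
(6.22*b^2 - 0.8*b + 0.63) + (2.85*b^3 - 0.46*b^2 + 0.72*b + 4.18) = 2.85*b^3 + 5.76*b^2 - 0.0800000000000001*b + 4.81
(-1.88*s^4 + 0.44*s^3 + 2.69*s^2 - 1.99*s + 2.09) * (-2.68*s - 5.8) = 5.0384*s^5 + 9.7248*s^4 - 9.7612*s^3 - 10.2688*s^2 + 5.9408*s - 12.122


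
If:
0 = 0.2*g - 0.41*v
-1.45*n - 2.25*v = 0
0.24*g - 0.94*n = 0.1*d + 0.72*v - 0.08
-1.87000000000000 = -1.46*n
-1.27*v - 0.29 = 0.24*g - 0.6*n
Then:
No Solution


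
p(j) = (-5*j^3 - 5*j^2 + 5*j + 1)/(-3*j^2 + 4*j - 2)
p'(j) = (6*j - 4)*(-5*j^3 - 5*j^2 + 5*j + 1)/(-3*j^2 + 4*j - 2)^2 + (-15*j^2 - 10*j + 5)/(-3*j^2 + 4*j - 2) = (15*j^4 - 40*j^3 + 25*j^2 + 26*j - 14)/(9*j^4 - 24*j^3 + 28*j^2 - 16*j + 4)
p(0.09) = -0.84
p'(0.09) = -4.15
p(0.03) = -0.61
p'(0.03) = -3.72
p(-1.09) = 0.39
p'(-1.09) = 0.61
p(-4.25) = -3.73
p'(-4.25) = 1.55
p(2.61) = 9.08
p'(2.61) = 1.45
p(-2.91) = -1.72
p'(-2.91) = 1.43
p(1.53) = 7.22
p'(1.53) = 2.76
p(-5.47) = -5.65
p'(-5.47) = 1.59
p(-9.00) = -11.37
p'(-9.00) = 1.64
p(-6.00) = -6.50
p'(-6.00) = 1.60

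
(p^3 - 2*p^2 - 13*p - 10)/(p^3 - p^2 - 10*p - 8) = (p - 5)/(p - 4)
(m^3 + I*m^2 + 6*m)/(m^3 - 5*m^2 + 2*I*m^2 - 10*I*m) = (m^2 + I*m + 6)/(m^2 + m*(-5 + 2*I) - 10*I)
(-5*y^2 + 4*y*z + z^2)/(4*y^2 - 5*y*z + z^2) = (-5*y - z)/(4*y - z)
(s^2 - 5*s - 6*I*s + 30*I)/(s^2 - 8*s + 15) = (s - 6*I)/(s - 3)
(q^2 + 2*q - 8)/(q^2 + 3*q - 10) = (q + 4)/(q + 5)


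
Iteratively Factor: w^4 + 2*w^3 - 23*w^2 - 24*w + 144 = (w - 3)*(w^3 + 5*w^2 - 8*w - 48) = (w - 3)*(w + 4)*(w^2 + w - 12) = (w - 3)^2*(w + 4)*(w + 4)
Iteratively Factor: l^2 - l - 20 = (l + 4)*(l - 5)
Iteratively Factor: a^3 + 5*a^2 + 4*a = (a)*(a^2 + 5*a + 4) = a*(a + 1)*(a + 4)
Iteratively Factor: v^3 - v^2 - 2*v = (v - 2)*(v^2 + v) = v*(v - 2)*(v + 1)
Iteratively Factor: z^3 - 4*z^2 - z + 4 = (z - 1)*(z^2 - 3*z - 4) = (z - 4)*(z - 1)*(z + 1)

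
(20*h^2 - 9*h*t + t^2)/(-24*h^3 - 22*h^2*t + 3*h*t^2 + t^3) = (-5*h + t)/(6*h^2 + 7*h*t + t^2)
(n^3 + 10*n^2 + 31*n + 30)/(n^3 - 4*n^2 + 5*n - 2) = (n^3 + 10*n^2 + 31*n + 30)/(n^3 - 4*n^2 + 5*n - 2)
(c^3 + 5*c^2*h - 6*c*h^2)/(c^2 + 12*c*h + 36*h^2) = c*(c - h)/(c + 6*h)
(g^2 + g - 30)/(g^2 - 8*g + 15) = (g + 6)/(g - 3)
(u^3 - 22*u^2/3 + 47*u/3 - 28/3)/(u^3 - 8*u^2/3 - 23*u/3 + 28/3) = (3*u - 7)/(3*u + 7)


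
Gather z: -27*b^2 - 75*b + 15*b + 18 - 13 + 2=-27*b^2 - 60*b + 7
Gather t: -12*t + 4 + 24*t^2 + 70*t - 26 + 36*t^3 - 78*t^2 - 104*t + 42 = 36*t^3 - 54*t^2 - 46*t + 20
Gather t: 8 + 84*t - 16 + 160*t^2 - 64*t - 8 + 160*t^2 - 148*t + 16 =320*t^2 - 128*t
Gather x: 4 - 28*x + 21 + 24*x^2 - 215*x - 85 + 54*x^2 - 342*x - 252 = 78*x^2 - 585*x - 312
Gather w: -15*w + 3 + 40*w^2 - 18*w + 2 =40*w^2 - 33*w + 5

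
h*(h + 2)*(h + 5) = h^3 + 7*h^2 + 10*h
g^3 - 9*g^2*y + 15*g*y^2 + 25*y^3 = (g - 5*y)^2*(g + y)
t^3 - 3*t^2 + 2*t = t*(t - 2)*(t - 1)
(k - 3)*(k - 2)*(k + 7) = k^3 + 2*k^2 - 29*k + 42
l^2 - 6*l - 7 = (l - 7)*(l + 1)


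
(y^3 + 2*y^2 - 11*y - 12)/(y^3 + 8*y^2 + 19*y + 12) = (y - 3)/(y + 3)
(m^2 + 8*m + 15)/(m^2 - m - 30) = (m + 3)/(m - 6)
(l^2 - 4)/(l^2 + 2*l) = (l - 2)/l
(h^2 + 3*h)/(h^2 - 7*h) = (h + 3)/(h - 7)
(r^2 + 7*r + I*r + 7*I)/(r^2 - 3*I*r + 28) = (r^2 + r*(7 + I) + 7*I)/(r^2 - 3*I*r + 28)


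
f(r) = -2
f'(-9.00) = 0.00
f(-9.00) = -2.00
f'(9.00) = 0.00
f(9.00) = -2.00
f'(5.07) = 0.00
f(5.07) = -2.00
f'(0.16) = 0.00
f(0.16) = -2.00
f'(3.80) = 0.00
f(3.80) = -2.00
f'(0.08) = 0.00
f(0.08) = -2.00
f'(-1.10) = 0.00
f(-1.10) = -2.00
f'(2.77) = 0.00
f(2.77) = -2.00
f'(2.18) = 0.00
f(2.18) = -2.00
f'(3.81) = 0.00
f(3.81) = -2.00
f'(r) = 0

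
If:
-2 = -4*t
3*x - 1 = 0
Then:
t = 1/2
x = 1/3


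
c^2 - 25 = (c - 5)*(c + 5)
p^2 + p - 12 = (p - 3)*(p + 4)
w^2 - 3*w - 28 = (w - 7)*(w + 4)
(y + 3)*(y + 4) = y^2 + 7*y + 12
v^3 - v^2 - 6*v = v*(v - 3)*(v + 2)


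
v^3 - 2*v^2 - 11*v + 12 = (v - 4)*(v - 1)*(v + 3)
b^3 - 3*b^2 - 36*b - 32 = (b - 8)*(b + 1)*(b + 4)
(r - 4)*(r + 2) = r^2 - 2*r - 8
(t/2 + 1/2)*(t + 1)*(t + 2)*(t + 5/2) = t^4/2 + 13*t^3/4 + 15*t^2/2 + 29*t/4 + 5/2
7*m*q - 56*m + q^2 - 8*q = (7*m + q)*(q - 8)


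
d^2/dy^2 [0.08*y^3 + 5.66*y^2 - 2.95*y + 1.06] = 0.48*y + 11.32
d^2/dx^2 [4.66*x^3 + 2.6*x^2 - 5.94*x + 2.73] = 27.96*x + 5.2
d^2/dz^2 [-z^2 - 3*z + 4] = -2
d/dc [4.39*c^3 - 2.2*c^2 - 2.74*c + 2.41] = 13.17*c^2 - 4.4*c - 2.74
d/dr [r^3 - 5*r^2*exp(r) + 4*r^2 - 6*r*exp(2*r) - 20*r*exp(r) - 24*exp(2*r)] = -5*r^2*exp(r) + 3*r^2 - 12*r*exp(2*r) - 30*r*exp(r) + 8*r - 54*exp(2*r) - 20*exp(r)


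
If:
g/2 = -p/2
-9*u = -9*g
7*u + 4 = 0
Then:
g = -4/7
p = 4/7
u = -4/7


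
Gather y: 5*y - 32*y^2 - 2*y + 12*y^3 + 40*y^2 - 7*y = 12*y^3 + 8*y^2 - 4*y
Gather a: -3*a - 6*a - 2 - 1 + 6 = 3 - 9*a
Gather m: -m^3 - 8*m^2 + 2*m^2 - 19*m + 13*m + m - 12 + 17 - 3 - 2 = -m^3 - 6*m^2 - 5*m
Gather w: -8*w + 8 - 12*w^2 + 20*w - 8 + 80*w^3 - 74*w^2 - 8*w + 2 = 80*w^3 - 86*w^2 + 4*w + 2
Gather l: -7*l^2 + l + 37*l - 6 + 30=-7*l^2 + 38*l + 24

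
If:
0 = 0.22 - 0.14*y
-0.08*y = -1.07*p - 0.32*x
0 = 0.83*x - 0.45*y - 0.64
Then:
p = -0.37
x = 1.62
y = 1.57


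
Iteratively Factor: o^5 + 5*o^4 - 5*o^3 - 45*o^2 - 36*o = (o - 3)*(o^4 + 8*o^3 + 19*o^2 + 12*o) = (o - 3)*(o + 4)*(o^3 + 4*o^2 + 3*o) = (o - 3)*(o + 3)*(o + 4)*(o^2 + o) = (o - 3)*(o + 1)*(o + 3)*(o + 4)*(o)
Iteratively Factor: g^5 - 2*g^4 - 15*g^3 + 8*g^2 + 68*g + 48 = (g - 3)*(g^4 + g^3 - 12*g^2 - 28*g - 16) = (g - 4)*(g - 3)*(g^3 + 5*g^2 + 8*g + 4) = (g - 4)*(g - 3)*(g + 2)*(g^2 + 3*g + 2) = (g - 4)*(g - 3)*(g + 1)*(g + 2)*(g + 2)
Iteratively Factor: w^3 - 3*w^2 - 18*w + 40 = (w - 2)*(w^2 - w - 20) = (w - 5)*(w - 2)*(w + 4)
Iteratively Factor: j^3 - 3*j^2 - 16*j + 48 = (j + 4)*(j^2 - 7*j + 12) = (j - 4)*(j + 4)*(j - 3)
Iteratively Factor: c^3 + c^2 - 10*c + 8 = (c - 1)*(c^2 + 2*c - 8) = (c - 1)*(c + 4)*(c - 2)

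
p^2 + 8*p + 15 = (p + 3)*(p + 5)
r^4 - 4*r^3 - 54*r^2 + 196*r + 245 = (r - 7)*(r - 5)*(r + 1)*(r + 7)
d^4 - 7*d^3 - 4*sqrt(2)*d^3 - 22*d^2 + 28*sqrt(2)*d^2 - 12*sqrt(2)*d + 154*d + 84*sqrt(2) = (d - 7)*(d - 6*sqrt(2))*(d + sqrt(2))^2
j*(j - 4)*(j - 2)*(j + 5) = j^4 - j^3 - 22*j^2 + 40*j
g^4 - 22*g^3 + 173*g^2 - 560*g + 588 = (g - 7)^2*(g - 6)*(g - 2)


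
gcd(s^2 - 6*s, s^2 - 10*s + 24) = s - 6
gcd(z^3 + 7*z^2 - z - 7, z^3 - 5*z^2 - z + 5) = z^2 - 1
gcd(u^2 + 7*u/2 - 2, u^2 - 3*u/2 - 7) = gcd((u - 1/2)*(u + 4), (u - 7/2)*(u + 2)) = 1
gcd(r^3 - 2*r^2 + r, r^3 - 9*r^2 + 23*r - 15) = r - 1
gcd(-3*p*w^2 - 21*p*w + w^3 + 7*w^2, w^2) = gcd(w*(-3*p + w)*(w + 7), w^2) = w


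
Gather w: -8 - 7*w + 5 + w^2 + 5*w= w^2 - 2*w - 3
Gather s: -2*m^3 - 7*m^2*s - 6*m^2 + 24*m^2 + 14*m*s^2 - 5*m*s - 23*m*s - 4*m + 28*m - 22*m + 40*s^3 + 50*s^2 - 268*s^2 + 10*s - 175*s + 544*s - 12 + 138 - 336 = -2*m^3 + 18*m^2 + 2*m + 40*s^3 + s^2*(14*m - 218) + s*(-7*m^2 - 28*m + 379) - 210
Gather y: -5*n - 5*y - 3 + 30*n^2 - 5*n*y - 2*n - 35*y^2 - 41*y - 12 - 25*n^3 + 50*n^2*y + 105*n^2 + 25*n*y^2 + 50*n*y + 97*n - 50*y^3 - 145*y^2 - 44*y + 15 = -25*n^3 + 135*n^2 + 90*n - 50*y^3 + y^2*(25*n - 180) + y*(50*n^2 + 45*n - 90)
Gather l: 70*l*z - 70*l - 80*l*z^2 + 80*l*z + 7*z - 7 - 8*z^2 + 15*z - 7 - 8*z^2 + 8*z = l*(-80*z^2 + 150*z - 70) - 16*z^2 + 30*z - 14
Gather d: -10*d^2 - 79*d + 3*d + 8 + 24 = -10*d^2 - 76*d + 32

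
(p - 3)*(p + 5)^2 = p^3 + 7*p^2 - 5*p - 75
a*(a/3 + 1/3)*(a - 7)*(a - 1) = a^4/3 - 7*a^3/3 - a^2/3 + 7*a/3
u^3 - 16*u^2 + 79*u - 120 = (u - 8)*(u - 5)*(u - 3)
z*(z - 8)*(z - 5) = z^3 - 13*z^2 + 40*z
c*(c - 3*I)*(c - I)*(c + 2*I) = c^4 - 2*I*c^3 + 5*c^2 - 6*I*c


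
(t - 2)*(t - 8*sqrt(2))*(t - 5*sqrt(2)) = t^3 - 13*sqrt(2)*t^2 - 2*t^2 + 26*sqrt(2)*t + 80*t - 160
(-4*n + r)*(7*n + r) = -28*n^2 + 3*n*r + r^2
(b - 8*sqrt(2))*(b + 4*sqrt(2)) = b^2 - 4*sqrt(2)*b - 64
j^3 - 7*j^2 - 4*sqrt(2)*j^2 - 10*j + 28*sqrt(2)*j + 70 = (j - 7)*(j - 5*sqrt(2))*(j + sqrt(2))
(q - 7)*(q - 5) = q^2 - 12*q + 35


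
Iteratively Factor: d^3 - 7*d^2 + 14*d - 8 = (d - 4)*(d^2 - 3*d + 2) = (d - 4)*(d - 1)*(d - 2)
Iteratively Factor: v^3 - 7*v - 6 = (v - 3)*(v^2 + 3*v + 2) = (v - 3)*(v + 1)*(v + 2)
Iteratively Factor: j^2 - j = (j - 1)*(j)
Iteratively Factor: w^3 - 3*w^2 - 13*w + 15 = (w - 5)*(w^2 + 2*w - 3) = (w - 5)*(w - 1)*(w + 3)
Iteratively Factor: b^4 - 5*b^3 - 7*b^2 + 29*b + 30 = (b - 5)*(b^3 - 7*b - 6) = (b - 5)*(b + 1)*(b^2 - b - 6) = (b - 5)*(b + 1)*(b + 2)*(b - 3)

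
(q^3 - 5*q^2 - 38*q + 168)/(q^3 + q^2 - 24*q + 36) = (q^2 - 11*q + 28)/(q^2 - 5*q + 6)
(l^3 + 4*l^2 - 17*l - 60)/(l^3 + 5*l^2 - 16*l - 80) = (l + 3)/(l + 4)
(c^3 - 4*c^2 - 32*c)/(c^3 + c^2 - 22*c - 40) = c*(c - 8)/(c^2 - 3*c - 10)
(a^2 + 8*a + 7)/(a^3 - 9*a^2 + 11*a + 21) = (a + 7)/(a^2 - 10*a + 21)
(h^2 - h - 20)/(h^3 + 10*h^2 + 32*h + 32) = (h - 5)/(h^2 + 6*h + 8)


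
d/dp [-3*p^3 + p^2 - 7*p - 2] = -9*p^2 + 2*p - 7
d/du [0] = 0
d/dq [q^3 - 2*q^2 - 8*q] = 3*q^2 - 4*q - 8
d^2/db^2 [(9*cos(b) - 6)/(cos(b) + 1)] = 15*(cos(b) - 2)/(cos(b) + 1)^2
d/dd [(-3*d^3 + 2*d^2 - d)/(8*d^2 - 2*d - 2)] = (-12*d^4 + 6*d^3 + 11*d^2 - 4*d + 1)/(2*(16*d^4 - 8*d^3 - 7*d^2 + 2*d + 1))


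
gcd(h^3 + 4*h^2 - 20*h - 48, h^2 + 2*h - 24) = h^2 + 2*h - 24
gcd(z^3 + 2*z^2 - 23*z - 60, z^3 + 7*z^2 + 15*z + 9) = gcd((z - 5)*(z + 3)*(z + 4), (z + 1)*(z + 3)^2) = z + 3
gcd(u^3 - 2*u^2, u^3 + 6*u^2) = u^2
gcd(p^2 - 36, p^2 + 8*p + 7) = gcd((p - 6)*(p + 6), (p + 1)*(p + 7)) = 1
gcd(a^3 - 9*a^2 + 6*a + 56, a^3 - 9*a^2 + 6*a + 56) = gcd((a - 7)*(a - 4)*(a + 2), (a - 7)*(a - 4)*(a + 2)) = a^3 - 9*a^2 + 6*a + 56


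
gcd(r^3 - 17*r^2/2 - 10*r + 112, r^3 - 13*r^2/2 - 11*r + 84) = r^2 - r/2 - 14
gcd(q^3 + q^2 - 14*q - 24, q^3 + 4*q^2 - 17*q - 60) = q^2 - q - 12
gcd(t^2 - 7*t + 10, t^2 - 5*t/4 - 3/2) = t - 2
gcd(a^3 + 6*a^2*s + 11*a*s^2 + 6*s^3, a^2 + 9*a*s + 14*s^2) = a + 2*s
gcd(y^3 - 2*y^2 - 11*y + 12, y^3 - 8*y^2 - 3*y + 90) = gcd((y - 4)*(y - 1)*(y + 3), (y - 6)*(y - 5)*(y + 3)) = y + 3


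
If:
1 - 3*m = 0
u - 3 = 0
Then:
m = 1/3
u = 3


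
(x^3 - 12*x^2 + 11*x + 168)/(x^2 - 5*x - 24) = x - 7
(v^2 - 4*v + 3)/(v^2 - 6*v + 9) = (v - 1)/(v - 3)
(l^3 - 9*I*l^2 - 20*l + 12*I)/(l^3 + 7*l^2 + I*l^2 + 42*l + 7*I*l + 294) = (l^2 - 3*I*l - 2)/(l^2 + 7*l*(1 + I) + 49*I)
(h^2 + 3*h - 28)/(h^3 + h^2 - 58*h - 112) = (h - 4)/(h^2 - 6*h - 16)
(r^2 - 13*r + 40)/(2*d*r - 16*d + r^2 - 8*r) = (r - 5)/(2*d + r)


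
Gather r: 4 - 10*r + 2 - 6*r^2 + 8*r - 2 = -6*r^2 - 2*r + 4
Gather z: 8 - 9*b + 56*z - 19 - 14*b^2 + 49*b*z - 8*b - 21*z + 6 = -14*b^2 - 17*b + z*(49*b + 35) - 5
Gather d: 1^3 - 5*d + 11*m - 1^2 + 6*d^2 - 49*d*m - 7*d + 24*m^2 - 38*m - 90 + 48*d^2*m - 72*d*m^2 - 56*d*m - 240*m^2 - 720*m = d^2*(48*m + 6) + d*(-72*m^2 - 105*m - 12) - 216*m^2 - 747*m - 90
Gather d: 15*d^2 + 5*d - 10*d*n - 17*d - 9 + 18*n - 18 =15*d^2 + d*(-10*n - 12) + 18*n - 27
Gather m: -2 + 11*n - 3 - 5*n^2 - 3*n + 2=-5*n^2 + 8*n - 3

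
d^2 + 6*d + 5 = (d + 1)*(d + 5)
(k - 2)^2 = k^2 - 4*k + 4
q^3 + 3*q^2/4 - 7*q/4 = q*(q - 1)*(q + 7/4)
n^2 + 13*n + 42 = (n + 6)*(n + 7)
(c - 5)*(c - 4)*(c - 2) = c^3 - 11*c^2 + 38*c - 40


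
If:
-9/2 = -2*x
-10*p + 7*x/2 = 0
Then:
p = 63/80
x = 9/4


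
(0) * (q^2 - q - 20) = 0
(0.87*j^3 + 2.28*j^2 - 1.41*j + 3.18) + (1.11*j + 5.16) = 0.87*j^3 + 2.28*j^2 - 0.3*j + 8.34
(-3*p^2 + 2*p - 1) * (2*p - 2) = -6*p^3 + 10*p^2 - 6*p + 2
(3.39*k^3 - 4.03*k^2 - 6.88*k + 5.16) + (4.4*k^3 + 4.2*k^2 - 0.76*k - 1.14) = 7.79*k^3 + 0.17*k^2 - 7.64*k + 4.02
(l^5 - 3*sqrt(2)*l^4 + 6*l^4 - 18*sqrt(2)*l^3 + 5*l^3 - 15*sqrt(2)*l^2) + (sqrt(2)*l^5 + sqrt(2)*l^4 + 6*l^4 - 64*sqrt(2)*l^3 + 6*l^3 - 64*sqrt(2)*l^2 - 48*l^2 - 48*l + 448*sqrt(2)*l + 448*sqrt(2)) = l^5 + sqrt(2)*l^5 - 2*sqrt(2)*l^4 + 12*l^4 - 82*sqrt(2)*l^3 + 11*l^3 - 79*sqrt(2)*l^2 - 48*l^2 - 48*l + 448*sqrt(2)*l + 448*sqrt(2)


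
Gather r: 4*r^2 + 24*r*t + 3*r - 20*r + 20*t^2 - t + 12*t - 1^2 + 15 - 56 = 4*r^2 + r*(24*t - 17) + 20*t^2 + 11*t - 42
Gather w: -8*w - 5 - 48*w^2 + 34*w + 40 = -48*w^2 + 26*w + 35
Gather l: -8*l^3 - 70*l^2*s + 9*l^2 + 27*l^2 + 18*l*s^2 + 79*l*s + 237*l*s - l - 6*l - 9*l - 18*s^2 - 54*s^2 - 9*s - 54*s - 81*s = -8*l^3 + l^2*(36 - 70*s) + l*(18*s^2 + 316*s - 16) - 72*s^2 - 144*s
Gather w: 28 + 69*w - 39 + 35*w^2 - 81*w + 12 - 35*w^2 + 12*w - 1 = 0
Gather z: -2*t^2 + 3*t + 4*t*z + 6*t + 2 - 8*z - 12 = -2*t^2 + 9*t + z*(4*t - 8) - 10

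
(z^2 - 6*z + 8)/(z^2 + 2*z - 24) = (z - 2)/(z + 6)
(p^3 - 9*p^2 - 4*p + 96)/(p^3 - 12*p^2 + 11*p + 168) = (p - 4)/(p - 7)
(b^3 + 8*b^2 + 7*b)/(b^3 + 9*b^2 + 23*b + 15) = b*(b + 7)/(b^2 + 8*b + 15)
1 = 1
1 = 1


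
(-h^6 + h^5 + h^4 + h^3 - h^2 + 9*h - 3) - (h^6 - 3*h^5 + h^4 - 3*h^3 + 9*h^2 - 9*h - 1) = -2*h^6 + 4*h^5 + 4*h^3 - 10*h^2 + 18*h - 2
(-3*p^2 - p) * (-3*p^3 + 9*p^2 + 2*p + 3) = 9*p^5 - 24*p^4 - 15*p^3 - 11*p^2 - 3*p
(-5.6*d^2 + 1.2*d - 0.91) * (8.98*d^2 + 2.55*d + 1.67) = -50.288*d^4 - 3.504*d^3 - 14.4638*d^2 - 0.3165*d - 1.5197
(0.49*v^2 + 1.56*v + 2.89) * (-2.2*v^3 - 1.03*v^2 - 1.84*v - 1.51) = -1.078*v^5 - 3.9367*v^4 - 8.8664*v^3 - 6.587*v^2 - 7.6732*v - 4.3639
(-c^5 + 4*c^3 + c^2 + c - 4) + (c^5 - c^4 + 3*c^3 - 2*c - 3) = -c^4 + 7*c^3 + c^2 - c - 7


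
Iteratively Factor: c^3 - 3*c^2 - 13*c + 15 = (c - 1)*(c^2 - 2*c - 15) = (c - 1)*(c + 3)*(c - 5)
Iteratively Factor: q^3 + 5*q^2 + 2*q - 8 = (q + 4)*(q^2 + q - 2) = (q - 1)*(q + 4)*(q + 2)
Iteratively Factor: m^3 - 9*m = (m + 3)*(m^2 - 3*m) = (m - 3)*(m + 3)*(m)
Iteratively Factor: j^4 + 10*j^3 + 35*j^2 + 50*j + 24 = (j + 1)*(j^3 + 9*j^2 + 26*j + 24) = (j + 1)*(j + 4)*(j^2 + 5*j + 6) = (j + 1)*(j + 2)*(j + 4)*(j + 3)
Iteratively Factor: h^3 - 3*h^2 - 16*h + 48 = (h + 4)*(h^2 - 7*h + 12) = (h - 3)*(h + 4)*(h - 4)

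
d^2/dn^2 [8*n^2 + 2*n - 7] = 16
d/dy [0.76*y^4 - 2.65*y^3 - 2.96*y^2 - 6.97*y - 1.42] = 3.04*y^3 - 7.95*y^2 - 5.92*y - 6.97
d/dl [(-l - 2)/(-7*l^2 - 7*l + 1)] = (7*l^2 + 7*l - 7*(l + 2)*(2*l + 1) - 1)/(7*l^2 + 7*l - 1)^2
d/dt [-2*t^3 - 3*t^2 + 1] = 6*t*(-t - 1)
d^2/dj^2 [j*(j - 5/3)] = 2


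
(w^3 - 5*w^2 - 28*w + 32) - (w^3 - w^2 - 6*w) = -4*w^2 - 22*w + 32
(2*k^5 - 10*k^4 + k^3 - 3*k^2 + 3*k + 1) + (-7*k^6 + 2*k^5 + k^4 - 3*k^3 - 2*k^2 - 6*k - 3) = -7*k^6 + 4*k^5 - 9*k^4 - 2*k^3 - 5*k^2 - 3*k - 2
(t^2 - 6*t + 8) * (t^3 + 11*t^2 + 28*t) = t^5 + 5*t^4 - 30*t^3 - 80*t^2 + 224*t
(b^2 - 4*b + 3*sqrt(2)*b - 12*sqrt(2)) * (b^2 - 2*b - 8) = b^4 - 6*b^3 + 3*sqrt(2)*b^3 - 18*sqrt(2)*b^2 + 32*b + 96*sqrt(2)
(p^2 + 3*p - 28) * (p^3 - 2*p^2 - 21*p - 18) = p^5 + p^4 - 55*p^3 - 25*p^2 + 534*p + 504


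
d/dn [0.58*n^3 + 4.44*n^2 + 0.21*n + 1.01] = 1.74*n^2 + 8.88*n + 0.21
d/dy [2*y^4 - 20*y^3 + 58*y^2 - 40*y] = 8*y^3 - 60*y^2 + 116*y - 40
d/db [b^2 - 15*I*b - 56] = 2*b - 15*I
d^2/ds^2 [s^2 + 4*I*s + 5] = 2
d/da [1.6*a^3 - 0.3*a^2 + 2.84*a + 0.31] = 4.8*a^2 - 0.6*a + 2.84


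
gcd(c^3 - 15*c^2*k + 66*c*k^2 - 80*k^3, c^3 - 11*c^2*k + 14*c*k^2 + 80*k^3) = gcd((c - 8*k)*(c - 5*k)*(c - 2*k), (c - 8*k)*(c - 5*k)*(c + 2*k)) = c^2 - 13*c*k + 40*k^2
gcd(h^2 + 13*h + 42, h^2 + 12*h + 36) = h + 6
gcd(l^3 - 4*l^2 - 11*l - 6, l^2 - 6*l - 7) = l + 1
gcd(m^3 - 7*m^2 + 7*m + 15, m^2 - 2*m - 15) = m - 5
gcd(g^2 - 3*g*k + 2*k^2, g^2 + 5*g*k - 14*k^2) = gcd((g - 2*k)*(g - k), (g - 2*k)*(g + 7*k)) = g - 2*k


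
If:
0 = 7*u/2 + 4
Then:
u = -8/7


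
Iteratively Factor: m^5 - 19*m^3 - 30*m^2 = (m - 5)*(m^4 + 5*m^3 + 6*m^2) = (m - 5)*(m + 3)*(m^3 + 2*m^2) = m*(m - 5)*(m + 3)*(m^2 + 2*m) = m^2*(m - 5)*(m + 3)*(m + 2)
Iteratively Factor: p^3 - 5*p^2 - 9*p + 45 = (p + 3)*(p^2 - 8*p + 15) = (p - 3)*(p + 3)*(p - 5)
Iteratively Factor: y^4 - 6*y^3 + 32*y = (y - 4)*(y^3 - 2*y^2 - 8*y) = y*(y - 4)*(y^2 - 2*y - 8) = y*(y - 4)*(y + 2)*(y - 4)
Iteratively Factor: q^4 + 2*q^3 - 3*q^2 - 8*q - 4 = (q + 2)*(q^3 - 3*q - 2) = (q - 2)*(q + 2)*(q^2 + 2*q + 1) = (q - 2)*(q + 1)*(q + 2)*(q + 1)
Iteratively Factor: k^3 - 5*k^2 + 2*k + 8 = (k + 1)*(k^2 - 6*k + 8) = (k - 4)*(k + 1)*(k - 2)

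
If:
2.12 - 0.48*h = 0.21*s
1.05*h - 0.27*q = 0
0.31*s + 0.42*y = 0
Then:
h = 0.592741935483871*y + 4.41666666666667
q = 2.30510752688172*y + 17.1759259259259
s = -1.35483870967742*y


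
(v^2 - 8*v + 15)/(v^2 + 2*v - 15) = (v - 5)/(v + 5)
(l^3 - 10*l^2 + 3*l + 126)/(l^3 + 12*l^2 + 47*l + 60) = (l^2 - 13*l + 42)/(l^2 + 9*l + 20)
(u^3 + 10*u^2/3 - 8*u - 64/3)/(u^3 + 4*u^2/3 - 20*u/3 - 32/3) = (u + 4)/(u + 2)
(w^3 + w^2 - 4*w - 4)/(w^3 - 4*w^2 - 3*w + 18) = (w^2 - w - 2)/(w^2 - 6*w + 9)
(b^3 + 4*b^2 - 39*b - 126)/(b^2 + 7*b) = b - 3 - 18/b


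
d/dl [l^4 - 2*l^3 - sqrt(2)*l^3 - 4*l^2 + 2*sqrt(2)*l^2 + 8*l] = 4*l^3 - 6*l^2 - 3*sqrt(2)*l^2 - 8*l + 4*sqrt(2)*l + 8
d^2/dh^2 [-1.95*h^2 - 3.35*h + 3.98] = -3.90000000000000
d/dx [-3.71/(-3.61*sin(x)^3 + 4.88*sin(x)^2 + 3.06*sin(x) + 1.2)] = (-40.1793*sin(x)^2 + 36.2096*sin(x) + 11.3526)*cos(x)/(-3.61*sin(x)^3 + 4.88*sin(x)^2 + 3.06*sin(x) + 1.2)^2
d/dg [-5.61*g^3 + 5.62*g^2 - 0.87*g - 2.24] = -16.83*g^2 + 11.24*g - 0.87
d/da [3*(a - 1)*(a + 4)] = 6*a + 9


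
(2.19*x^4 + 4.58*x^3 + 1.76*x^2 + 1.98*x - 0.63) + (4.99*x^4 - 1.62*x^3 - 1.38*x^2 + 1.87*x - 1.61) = 7.18*x^4 + 2.96*x^3 + 0.38*x^2 + 3.85*x - 2.24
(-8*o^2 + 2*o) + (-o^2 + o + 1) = -9*o^2 + 3*o + 1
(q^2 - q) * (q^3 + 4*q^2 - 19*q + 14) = q^5 + 3*q^4 - 23*q^3 + 33*q^2 - 14*q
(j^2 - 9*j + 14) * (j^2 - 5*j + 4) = j^4 - 14*j^3 + 63*j^2 - 106*j + 56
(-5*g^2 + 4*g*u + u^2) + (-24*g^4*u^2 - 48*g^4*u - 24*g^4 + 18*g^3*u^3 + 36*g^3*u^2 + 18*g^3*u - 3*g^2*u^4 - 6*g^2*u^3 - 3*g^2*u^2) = -24*g^4*u^2 - 48*g^4*u - 24*g^4 + 18*g^3*u^3 + 36*g^3*u^2 + 18*g^3*u - 3*g^2*u^4 - 6*g^2*u^3 - 3*g^2*u^2 - 5*g^2 + 4*g*u + u^2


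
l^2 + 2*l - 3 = (l - 1)*(l + 3)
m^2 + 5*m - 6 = (m - 1)*(m + 6)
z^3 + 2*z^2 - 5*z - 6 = (z - 2)*(z + 1)*(z + 3)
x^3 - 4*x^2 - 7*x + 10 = (x - 5)*(x - 1)*(x + 2)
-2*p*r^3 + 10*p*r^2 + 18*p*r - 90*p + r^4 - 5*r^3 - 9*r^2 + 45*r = (-2*p + r)*(r - 5)*(r - 3)*(r + 3)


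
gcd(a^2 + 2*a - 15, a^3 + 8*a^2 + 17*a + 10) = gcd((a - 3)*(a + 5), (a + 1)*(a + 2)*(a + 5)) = a + 5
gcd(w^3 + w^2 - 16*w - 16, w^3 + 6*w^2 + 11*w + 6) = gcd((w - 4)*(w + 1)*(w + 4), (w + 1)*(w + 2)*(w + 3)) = w + 1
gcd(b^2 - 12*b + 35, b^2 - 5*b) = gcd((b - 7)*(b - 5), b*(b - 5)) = b - 5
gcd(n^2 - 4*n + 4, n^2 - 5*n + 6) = n - 2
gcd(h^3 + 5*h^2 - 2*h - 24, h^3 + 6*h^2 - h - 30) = h^2 + h - 6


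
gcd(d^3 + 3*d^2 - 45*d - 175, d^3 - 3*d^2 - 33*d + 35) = d^2 - 2*d - 35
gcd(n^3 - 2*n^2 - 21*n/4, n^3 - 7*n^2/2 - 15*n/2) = n^2 + 3*n/2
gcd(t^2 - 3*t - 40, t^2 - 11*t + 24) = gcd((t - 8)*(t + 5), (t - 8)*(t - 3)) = t - 8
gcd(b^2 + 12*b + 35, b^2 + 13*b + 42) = b + 7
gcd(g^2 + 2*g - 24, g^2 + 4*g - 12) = g + 6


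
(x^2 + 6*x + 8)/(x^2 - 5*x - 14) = (x + 4)/(x - 7)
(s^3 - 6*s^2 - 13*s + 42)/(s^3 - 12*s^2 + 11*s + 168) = (s - 2)/(s - 8)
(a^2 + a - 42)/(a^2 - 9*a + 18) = (a + 7)/(a - 3)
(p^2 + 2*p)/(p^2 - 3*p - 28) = p*(p + 2)/(p^2 - 3*p - 28)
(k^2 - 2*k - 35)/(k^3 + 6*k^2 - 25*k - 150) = (k - 7)/(k^2 + k - 30)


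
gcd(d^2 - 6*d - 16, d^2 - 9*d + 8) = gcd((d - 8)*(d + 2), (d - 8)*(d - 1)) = d - 8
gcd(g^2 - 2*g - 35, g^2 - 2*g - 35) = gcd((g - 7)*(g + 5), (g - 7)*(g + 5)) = g^2 - 2*g - 35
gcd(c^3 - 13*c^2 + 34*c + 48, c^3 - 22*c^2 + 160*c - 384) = c^2 - 14*c + 48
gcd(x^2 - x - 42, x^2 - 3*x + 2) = 1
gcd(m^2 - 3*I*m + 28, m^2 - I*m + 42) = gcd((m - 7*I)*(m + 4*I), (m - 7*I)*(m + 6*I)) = m - 7*I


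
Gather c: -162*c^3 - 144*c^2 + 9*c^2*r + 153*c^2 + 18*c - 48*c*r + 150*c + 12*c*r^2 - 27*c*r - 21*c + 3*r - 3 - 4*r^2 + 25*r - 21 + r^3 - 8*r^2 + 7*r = -162*c^3 + c^2*(9*r + 9) + c*(12*r^2 - 75*r + 147) + r^3 - 12*r^2 + 35*r - 24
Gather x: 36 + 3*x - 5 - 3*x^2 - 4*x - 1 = -3*x^2 - x + 30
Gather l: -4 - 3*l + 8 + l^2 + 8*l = l^2 + 5*l + 4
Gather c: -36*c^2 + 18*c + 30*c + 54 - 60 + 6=-36*c^2 + 48*c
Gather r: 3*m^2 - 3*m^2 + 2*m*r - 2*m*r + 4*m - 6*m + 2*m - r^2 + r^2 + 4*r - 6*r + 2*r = 0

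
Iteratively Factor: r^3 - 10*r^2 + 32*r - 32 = (r - 2)*(r^2 - 8*r + 16) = (r - 4)*(r - 2)*(r - 4)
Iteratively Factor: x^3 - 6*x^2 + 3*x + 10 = (x - 2)*(x^2 - 4*x - 5) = (x - 5)*(x - 2)*(x + 1)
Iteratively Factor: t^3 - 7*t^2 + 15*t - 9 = (t - 3)*(t^2 - 4*t + 3) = (t - 3)^2*(t - 1)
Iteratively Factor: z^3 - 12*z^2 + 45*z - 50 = (z - 5)*(z^2 - 7*z + 10) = (z - 5)*(z - 2)*(z - 5)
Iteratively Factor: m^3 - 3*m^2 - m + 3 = (m + 1)*(m^2 - 4*m + 3) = (m - 3)*(m + 1)*(m - 1)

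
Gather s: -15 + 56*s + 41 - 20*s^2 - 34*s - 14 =-20*s^2 + 22*s + 12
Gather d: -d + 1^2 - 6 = -d - 5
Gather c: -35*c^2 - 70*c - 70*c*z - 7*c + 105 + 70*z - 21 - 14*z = -35*c^2 + c*(-70*z - 77) + 56*z + 84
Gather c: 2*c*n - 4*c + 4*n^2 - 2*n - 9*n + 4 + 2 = c*(2*n - 4) + 4*n^2 - 11*n + 6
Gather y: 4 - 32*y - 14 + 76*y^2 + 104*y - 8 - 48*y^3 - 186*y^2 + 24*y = -48*y^3 - 110*y^2 + 96*y - 18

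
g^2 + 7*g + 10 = (g + 2)*(g + 5)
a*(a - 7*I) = a^2 - 7*I*a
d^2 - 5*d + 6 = (d - 3)*(d - 2)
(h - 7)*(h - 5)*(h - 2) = h^3 - 14*h^2 + 59*h - 70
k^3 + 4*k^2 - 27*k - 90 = (k - 5)*(k + 3)*(k + 6)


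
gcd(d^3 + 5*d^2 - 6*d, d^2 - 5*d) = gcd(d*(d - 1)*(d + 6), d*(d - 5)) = d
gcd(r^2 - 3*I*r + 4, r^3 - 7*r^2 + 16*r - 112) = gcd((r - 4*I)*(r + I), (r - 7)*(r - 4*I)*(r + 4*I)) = r - 4*I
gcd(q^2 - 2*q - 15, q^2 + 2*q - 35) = q - 5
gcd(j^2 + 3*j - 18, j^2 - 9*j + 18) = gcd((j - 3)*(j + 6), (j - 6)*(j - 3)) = j - 3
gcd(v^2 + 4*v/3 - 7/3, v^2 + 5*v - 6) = v - 1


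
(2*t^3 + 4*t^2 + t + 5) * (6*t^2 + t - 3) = 12*t^5 + 26*t^4 + 4*t^3 + 19*t^2 + 2*t - 15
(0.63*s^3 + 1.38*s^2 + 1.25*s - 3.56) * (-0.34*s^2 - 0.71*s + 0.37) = -0.2142*s^5 - 0.9165*s^4 - 1.1717*s^3 + 0.8335*s^2 + 2.9901*s - 1.3172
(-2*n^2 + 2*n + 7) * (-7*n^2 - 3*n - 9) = 14*n^4 - 8*n^3 - 37*n^2 - 39*n - 63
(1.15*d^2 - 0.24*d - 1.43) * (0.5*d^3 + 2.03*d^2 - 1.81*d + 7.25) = 0.575*d^5 + 2.2145*d^4 - 3.2837*d^3 + 5.869*d^2 + 0.8483*d - 10.3675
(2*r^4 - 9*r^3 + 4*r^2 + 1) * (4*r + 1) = 8*r^5 - 34*r^4 + 7*r^3 + 4*r^2 + 4*r + 1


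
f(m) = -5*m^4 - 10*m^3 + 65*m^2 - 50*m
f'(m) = -20*m^3 - 30*m^2 + 130*m - 50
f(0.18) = -6.96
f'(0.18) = -27.69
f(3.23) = -364.57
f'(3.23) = -617.05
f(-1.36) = 196.27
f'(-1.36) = -231.98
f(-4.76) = 222.41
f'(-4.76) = 808.48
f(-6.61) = -3486.46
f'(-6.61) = 3556.03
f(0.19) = -7.23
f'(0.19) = -26.52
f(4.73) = -2343.23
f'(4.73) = -2222.76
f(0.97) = -0.89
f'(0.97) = 29.62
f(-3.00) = 600.00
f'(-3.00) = -170.00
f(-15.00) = -204000.00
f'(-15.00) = 58750.00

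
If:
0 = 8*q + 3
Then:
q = -3/8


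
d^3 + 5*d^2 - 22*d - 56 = (d - 4)*(d + 2)*(d + 7)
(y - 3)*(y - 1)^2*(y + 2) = y^4 - 3*y^3 - 3*y^2 + 11*y - 6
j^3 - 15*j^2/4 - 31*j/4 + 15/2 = (j - 5)*(j - 3/4)*(j + 2)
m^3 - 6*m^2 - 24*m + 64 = (m - 8)*(m - 2)*(m + 4)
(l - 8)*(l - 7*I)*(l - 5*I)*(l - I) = l^4 - 8*l^3 - 13*I*l^3 - 47*l^2 + 104*I*l^2 + 376*l + 35*I*l - 280*I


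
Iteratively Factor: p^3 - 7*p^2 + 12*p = (p - 4)*(p^2 - 3*p) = p*(p - 4)*(p - 3)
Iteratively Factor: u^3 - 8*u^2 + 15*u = (u - 3)*(u^2 - 5*u) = (u - 5)*(u - 3)*(u)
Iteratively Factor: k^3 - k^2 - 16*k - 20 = (k + 2)*(k^2 - 3*k - 10) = (k + 2)^2*(k - 5)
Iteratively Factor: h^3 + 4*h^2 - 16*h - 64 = (h - 4)*(h^2 + 8*h + 16) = (h - 4)*(h + 4)*(h + 4)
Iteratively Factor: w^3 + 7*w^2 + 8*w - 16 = (w + 4)*(w^2 + 3*w - 4) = (w - 1)*(w + 4)*(w + 4)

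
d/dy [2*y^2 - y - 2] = 4*y - 1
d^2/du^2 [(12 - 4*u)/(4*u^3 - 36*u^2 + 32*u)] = 2*(-3*u^5 + 45*u^4 - 289*u^3 + 801*u^2 - 648*u + 192)/(u^3*(u^6 - 27*u^5 + 267*u^4 - 1161*u^3 + 2136*u^2 - 1728*u + 512))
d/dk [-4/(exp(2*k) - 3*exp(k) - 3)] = (8*exp(k) - 12)*exp(k)/(-exp(2*k) + 3*exp(k) + 3)^2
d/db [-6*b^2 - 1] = -12*b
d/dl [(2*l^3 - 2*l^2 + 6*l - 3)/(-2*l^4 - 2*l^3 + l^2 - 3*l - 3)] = (4*l^6 - 8*l^5 + 34*l^4 - 12*l^3 - 36*l^2 + 18*l - 27)/(4*l^8 + 8*l^7 + 8*l^5 + 25*l^4 + 6*l^3 + 3*l^2 + 18*l + 9)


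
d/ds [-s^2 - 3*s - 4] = -2*s - 3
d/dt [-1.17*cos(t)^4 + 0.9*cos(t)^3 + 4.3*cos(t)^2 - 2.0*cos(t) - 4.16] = (4.68*cos(t)^3 - 2.7*cos(t)^2 - 8.6*cos(t) + 2.0)*sin(t)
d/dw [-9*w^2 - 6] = -18*w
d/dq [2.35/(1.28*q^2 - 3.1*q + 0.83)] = (7.285 - 6.016*q)/(1.28*q^2 - 3.1*q + 0.83)^2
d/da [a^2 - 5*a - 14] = 2*a - 5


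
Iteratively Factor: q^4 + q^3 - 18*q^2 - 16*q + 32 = (q + 4)*(q^3 - 3*q^2 - 6*q + 8) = (q - 4)*(q + 4)*(q^2 + q - 2) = (q - 4)*(q - 1)*(q + 4)*(q + 2)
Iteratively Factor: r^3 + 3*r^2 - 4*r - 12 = (r - 2)*(r^2 + 5*r + 6) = (r - 2)*(r + 3)*(r + 2)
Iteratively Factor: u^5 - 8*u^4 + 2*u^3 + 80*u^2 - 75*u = (u - 5)*(u^4 - 3*u^3 - 13*u^2 + 15*u) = (u - 5)^2*(u^3 + 2*u^2 - 3*u) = u*(u - 5)^2*(u^2 + 2*u - 3) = u*(u - 5)^2*(u - 1)*(u + 3)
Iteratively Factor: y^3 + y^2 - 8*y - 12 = (y - 3)*(y^2 + 4*y + 4) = (y - 3)*(y + 2)*(y + 2)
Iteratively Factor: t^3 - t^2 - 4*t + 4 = (t - 2)*(t^2 + t - 2) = (t - 2)*(t + 2)*(t - 1)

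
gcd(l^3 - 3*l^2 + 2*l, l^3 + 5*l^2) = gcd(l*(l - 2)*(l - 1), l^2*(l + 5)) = l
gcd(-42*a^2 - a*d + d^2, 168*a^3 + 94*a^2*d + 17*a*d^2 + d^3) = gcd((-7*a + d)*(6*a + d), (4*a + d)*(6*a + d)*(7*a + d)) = 6*a + d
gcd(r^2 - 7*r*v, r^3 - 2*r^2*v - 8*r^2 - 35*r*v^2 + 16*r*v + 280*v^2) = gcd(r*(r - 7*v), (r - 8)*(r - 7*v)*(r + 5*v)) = r - 7*v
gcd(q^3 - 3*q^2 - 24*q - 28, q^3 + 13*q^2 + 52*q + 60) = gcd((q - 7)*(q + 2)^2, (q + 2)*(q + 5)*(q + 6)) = q + 2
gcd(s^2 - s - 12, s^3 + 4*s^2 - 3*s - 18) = s + 3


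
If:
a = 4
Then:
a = 4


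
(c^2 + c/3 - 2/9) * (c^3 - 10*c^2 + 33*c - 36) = c^5 - 29*c^4/3 + 265*c^3/9 - 205*c^2/9 - 58*c/3 + 8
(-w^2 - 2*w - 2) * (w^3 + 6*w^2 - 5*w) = -w^5 - 8*w^4 - 9*w^3 - 2*w^2 + 10*w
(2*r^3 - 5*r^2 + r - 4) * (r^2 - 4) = 2*r^5 - 5*r^4 - 7*r^3 + 16*r^2 - 4*r + 16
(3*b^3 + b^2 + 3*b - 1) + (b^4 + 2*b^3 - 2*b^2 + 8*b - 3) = b^4 + 5*b^3 - b^2 + 11*b - 4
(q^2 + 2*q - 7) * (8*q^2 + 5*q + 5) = 8*q^4 + 21*q^3 - 41*q^2 - 25*q - 35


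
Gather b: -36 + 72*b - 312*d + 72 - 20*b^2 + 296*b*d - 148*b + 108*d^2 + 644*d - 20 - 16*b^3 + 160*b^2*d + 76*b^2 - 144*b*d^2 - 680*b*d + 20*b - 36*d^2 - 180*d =-16*b^3 + b^2*(160*d + 56) + b*(-144*d^2 - 384*d - 56) + 72*d^2 + 152*d + 16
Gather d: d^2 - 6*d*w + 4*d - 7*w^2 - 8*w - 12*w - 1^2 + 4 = d^2 + d*(4 - 6*w) - 7*w^2 - 20*w + 3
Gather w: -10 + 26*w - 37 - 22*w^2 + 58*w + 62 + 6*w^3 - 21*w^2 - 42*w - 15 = 6*w^3 - 43*w^2 + 42*w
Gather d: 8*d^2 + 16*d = 8*d^2 + 16*d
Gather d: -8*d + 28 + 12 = 40 - 8*d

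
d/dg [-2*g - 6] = -2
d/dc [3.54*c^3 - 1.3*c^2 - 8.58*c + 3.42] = 10.62*c^2 - 2.6*c - 8.58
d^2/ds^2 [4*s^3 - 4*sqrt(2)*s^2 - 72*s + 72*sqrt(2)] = 24*s - 8*sqrt(2)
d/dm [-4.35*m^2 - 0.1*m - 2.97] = -8.7*m - 0.1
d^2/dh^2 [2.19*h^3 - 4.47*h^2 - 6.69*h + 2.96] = 13.14*h - 8.94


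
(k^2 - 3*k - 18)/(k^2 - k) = (k^2 - 3*k - 18)/(k*(k - 1))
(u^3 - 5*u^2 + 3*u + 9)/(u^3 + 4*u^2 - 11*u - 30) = (u^2 - 2*u - 3)/(u^2 + 7*u + 10)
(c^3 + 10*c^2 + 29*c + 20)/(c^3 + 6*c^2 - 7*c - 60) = (c + 1)/(c - 3)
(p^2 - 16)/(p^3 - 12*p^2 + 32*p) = (p + 4)/(p*(p - 8))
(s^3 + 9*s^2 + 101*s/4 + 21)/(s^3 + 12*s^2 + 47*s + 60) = (s^2 + 5*s + 21/4)/(s^2 + 8*s + 15)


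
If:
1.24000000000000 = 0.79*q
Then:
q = 1.57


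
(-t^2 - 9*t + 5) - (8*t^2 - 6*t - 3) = -9*t^2 - 3*t + 8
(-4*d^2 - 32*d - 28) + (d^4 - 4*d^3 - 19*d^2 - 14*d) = d^4 - 4*d^3 - 23*d^2 - 46*d - 28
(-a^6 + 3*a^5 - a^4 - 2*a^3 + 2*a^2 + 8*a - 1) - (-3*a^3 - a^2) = -a^6 + 3*a^5 - a^4 + a^3 + 3*a^2 + 8*a - 1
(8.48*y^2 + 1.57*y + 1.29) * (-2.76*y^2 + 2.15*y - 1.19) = -23.4048*y^4 + 13.8988*y^3 - 10.2761*y^2 + 0.9052*y - 1.5351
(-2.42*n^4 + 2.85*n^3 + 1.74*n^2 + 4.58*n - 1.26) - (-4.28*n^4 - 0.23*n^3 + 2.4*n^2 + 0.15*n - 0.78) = 1.86*n^4 + 3.08*n^3 - 0.66*n^2 + 4.43*n - 0.48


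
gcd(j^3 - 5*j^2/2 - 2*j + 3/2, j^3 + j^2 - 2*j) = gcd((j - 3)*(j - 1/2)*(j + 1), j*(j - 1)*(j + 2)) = 1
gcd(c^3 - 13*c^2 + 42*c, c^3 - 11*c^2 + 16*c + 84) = c^2 - 13*c + 42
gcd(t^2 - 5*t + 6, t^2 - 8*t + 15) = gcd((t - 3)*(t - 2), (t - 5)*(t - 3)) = t - 3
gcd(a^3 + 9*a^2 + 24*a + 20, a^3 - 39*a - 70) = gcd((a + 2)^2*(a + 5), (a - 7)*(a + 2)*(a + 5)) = a^2 + 7*a + 10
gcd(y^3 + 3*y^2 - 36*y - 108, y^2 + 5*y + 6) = y + 3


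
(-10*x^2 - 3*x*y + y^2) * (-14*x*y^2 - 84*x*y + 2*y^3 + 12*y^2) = 140*x^3*y^2 + 840*x^3*y + 22*x^2*y^3 + 132*x^2*y^2 - 20*x*y^4 - 120*x*y^3 + 2*y^5 + 12*y^4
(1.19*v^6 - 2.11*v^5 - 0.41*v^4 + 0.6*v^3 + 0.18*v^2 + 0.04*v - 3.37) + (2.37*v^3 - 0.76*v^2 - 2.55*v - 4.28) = 1.19*v^6 - 2.11*v^5 - 0.41*v^4 + 2.97*v^3 - 0.58*v^2 - 2.51*v - 7.65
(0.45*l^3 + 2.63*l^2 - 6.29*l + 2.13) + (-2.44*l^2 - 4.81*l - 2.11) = 0.45*l^3 + 0.19*l^2 - 11.1*l + 0.02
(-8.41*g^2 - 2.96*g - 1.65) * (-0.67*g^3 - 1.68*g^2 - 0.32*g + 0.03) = 5.6347*g^5 + 16.112*g^4 + 8.7695*g^3 + 3.4669*g^2 + 0.4392*g - 0.0495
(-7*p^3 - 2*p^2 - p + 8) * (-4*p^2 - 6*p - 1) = 28*p^5 + 50*p^4 + 23*p^3 - 24*p^2 - 47*p - 8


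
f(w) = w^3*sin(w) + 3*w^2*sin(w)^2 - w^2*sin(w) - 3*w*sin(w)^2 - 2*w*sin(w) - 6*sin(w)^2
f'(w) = w^3*cos(w) + 6*w^2*sin(w)*cos(w) + 3*w^2*sin(w) - w^2*cos(w) + 6*w*sin(w)^2 - 6*w*sin(w)*cos(w) - 2*w*sin(w) - 2*w*cos(w) - 3*sin(w)^2 - 12*sin(w)*cos(w) - 2*sin(w)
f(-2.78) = 11.56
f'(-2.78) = 27.09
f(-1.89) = 15.58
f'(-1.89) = -16.55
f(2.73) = 4.28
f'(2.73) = -4.70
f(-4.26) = -28.67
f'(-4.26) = 21.59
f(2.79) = 3.94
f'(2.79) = -6.59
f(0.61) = -2.99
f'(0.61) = -8.41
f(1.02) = -6.03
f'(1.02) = -4.87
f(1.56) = -5.14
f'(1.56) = 8.45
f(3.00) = 1.93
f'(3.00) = -12.25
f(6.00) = -40.38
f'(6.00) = 92.55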